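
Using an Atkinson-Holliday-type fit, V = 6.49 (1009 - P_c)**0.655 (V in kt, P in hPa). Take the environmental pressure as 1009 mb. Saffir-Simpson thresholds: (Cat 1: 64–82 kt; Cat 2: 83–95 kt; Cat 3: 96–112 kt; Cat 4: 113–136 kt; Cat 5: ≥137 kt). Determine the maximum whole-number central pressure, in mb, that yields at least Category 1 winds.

Category 1 begins at V = 64 kt.
Required ΔP = (64/6.49)^(1/0.655) = 9.861^1.527 ≈ 32.92 mb.
P_c ≤ 1009 − 32.92 = 976.08, so the highest integer P_c is 976 mb.

976 mb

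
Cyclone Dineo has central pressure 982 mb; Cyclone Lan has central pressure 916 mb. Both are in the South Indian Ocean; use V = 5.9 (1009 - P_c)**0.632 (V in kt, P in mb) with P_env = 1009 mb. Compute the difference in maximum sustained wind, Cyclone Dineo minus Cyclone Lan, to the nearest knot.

Cyclone Dineo: ΔP = 27; V ≈ 5.9 × 27^0.632 ≈ 47.37 kt.
Cyclone Lan: ΔP = 93; V ≈ 5.9 × 93^0.632 ≈ 103.50 kt.
Difference ≈ 47.37 − 103.50 = -56.13 → -56 kt.

-56 kt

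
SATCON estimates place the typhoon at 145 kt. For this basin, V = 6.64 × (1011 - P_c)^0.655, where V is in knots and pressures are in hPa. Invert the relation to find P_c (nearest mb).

900 mb

ΔP = (V / 6.64)^(1/0.655) = (145/6.64)^1.527.
145/6.64 = 21.837; 21.837^1.527 ≈ 110.81 mb.
P_c = 1011 − 110.81 = 900.19 ≈ 900 mb.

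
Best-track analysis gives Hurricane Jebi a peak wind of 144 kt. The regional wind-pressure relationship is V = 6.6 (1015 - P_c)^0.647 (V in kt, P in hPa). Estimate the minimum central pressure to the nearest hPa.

ΔP = (V / 6.6)^(1/0.647) = (144/6.6)^1.546.
144/6.6 = 21.818; 21.818^1.546 ≈ 117.29 hPa.
P_c = 1015 − 117.29 = 897.71 ≈ 898 hPa.

898 hPa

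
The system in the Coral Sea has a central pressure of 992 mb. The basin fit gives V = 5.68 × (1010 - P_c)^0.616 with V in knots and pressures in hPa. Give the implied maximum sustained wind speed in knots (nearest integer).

ΔP = 1010 − 992 = 18 mb.
18^0.616 ≈ 5.933.
V ≈ 5.68 × 5.933 ≈ 33.7 kt.

34 kt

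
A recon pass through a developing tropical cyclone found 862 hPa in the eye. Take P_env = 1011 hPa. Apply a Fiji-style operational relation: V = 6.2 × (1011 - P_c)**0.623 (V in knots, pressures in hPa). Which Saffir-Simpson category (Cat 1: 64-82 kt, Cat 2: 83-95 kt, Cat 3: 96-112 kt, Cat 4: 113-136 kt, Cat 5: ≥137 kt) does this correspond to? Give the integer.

5

ΔP = 1011 − 862 = 149 hPa.
V ≈ 6.2 × 149^0.623 = 6.2 × 22.59 ≈ 140 kt.
140 kt falls in the Category 5 band.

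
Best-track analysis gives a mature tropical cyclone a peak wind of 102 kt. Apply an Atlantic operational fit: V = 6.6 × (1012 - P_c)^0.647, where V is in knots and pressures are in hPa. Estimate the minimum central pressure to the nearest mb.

ΔP = (V / 6.6)^(1/0.647) = (102/6.6)^1.546.
102/6.6 = 15.455; 15.455^1.546 ≈ 68.83 mb.
P_c = 1012 − 68.83 = 943.17 ≈ 943 mb.

943 mb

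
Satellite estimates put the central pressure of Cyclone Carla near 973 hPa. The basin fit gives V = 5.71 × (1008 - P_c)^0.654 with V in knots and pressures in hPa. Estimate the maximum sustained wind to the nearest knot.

ΔP = 1008 − 973 = 35 hPa.
35^0.654 ≈ 10.229.
V ≈ 5.71 × 10.229 ≈ 58.4 kt.

58 kt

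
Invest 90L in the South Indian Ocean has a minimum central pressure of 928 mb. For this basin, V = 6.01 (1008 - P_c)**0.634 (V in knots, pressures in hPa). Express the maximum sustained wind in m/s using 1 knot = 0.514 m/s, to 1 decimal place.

ΔP = 1008 − 928 = 80 mb.
V ≈ 6.01 × 80^0.634 = 6.01 × 16.090 ≈ 96.702 kt.
96.702 × 0.514 ≈ 49.70 m/s → 49.7 m/s.

49.7 m/s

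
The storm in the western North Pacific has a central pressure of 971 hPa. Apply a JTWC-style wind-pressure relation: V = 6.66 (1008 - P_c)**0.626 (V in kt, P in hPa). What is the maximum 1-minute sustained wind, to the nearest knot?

ΔP = 1008 − 971 = 37 hPa.
37^0.626 ≈ 9.587.
V ≈ 6.66 × 9.587 ≈ 63.9 kt.

64 kt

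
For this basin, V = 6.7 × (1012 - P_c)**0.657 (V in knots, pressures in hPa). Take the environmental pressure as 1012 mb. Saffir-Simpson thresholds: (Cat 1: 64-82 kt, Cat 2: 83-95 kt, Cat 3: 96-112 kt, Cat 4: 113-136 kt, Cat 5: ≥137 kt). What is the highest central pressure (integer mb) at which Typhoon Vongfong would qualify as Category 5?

Category 5 begins at V = 137 kt.
Required ΔP = (137/6.7)^(1/0.657) = 20.448^1.522 ≈ 98.83 mb.
P_c ≤ 1012 − 98.83 = 913.17, so the highest integer P_c is 913 mb.

913 mb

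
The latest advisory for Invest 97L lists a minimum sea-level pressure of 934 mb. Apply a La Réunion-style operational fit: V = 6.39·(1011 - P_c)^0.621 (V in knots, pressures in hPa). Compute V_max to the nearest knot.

95 kt

ΔP = 1011 − 934 = 77 mb.
77^0.621 ≈ 14.843.
V ≈ 6.39 × 14.843 ≈ 94.8 kt.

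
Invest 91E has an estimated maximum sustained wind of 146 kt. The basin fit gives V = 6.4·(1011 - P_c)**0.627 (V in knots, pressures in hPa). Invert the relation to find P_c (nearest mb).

ΔP = (V / 6.4)^(1/0.627) = (146/6.4)^1.595.
146/6.4 = 22.812; 22.812^1.595 ≈ 146.60 mb.
P_c = 1011 − 146.60 = 864.40 ≈ 864 mb.

864 mb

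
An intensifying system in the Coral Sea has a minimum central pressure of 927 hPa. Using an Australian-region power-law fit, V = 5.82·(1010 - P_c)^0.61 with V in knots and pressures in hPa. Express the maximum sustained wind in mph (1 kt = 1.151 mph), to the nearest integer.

99 mph

ΔP = 1010 − 927 = 83 hPa.
V ≈ 5.82 × 83^0.61 = 5.82 × 14.813 ≈ 86.211 kt.
86.211 × 1.151 ≈ 99.23 mph → 99 mph.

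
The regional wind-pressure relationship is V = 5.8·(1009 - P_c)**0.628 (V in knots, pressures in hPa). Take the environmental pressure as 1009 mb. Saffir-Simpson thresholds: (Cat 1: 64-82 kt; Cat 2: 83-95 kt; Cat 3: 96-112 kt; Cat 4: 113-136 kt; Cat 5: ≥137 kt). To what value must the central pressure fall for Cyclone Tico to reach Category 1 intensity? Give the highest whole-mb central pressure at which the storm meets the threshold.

Category 1 begins at V = 64 kt.
Required ΔP = (64/5.8)^(1/0.628) = 11.034^1.592 ≈ 45.75 mb.
P_c ≤ 1009 − 45.75 = 963.25, so the highest integer P_c is 963 mb.

963 mb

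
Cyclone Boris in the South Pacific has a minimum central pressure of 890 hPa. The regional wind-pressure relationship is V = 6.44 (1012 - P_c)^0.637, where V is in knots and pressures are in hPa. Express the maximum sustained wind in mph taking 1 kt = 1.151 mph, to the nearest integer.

158 mph

ΔP = 1012 − 890 = 122 hPa.
V ≈ 6.44 × 122^0.637 = 6.44 × 21.331 ≈ 137.372 kt.
137.372 × 1.151 ≈ 158.11 mph → 158 mph.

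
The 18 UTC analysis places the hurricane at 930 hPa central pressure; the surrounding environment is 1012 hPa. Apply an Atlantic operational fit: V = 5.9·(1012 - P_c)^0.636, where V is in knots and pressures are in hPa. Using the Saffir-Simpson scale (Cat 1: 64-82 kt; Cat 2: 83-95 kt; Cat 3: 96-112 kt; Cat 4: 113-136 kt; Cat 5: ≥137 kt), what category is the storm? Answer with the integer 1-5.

ΔP = 1012 − 930 = 82 hPa.
V ≈ 5.9 × 82^0.636 = 5.9 × 16.49 ≈ 97 kt.
97 kt falls in the Category 3 band.

3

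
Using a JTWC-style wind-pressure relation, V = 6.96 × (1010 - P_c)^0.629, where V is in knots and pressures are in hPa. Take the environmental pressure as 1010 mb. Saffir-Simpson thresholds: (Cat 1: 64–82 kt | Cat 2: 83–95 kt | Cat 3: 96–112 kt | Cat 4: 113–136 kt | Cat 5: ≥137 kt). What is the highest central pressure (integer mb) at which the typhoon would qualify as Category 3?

Category 3 begins at V = 96 kt.
Required ΔP = (96/6.96)^(1/0.629) = 13.793^1.590 ≈ 64.84 mb.
P_c ≤ 1010 − 64.84 = 945.16, so the highest integer P_c is 945 mb.

945 mb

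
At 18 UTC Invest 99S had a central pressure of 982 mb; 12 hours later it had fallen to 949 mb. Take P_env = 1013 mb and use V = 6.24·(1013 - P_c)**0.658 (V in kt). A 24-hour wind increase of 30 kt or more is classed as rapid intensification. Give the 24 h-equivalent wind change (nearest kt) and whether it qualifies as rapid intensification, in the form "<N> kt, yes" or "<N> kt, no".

73 kt, yes

V₁: ΔP = 31, V ≈ 6.24 × 31^0.658 ≈ 59.77 kt.
V₂: ΔP = 64, V ≈ 6.24 × 64^0.658 ≈ 96.31 kt.
ΔV over 12 h = 36.54 kt → 24 h equivalent = 36.54 × 24/12 ≈ 73.08 kt.
73 kt ≥ 30 kt ⇒ rapid intensification.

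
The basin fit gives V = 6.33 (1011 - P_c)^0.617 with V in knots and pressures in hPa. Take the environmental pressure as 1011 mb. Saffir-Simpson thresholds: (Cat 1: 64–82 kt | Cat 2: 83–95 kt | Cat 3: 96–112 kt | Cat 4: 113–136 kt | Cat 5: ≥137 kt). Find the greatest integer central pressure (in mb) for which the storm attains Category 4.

904 mb

Category 4 begins at V = 113 kt.
Required ΔP = (113/6.33)^(1/0.617) = 17.852^1.621 ≈ 106.82 mb.
P_c ≤ 1011 − 106.82 = 904.18, so the highest integer P_c is 904 mb.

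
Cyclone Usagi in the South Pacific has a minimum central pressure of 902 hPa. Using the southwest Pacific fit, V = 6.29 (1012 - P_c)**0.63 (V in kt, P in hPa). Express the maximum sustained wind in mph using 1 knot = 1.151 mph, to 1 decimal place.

139.9 mph

ΔP = 1012 − 902 = 110 hPa.
V ≈ 6.29 × 110^0.63 = 6.29 × 19.323 ≈ 121.542 kt.
121.542 × 1.151 ≈ 139.90 mph → 139.9 mph.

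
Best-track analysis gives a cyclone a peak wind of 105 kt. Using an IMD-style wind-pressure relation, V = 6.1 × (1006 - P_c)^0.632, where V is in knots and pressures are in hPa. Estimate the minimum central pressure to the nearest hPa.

ΔP = (V / 6.1)^(1/0.632) = (105/6.1)^1.582.
105/6.1 = 17.213; 17.213^1.582 ≈ 90.26 hPa.
P_c = 1006 − 90.26 = 915.74 ≈ 916 hPa.

916 hPa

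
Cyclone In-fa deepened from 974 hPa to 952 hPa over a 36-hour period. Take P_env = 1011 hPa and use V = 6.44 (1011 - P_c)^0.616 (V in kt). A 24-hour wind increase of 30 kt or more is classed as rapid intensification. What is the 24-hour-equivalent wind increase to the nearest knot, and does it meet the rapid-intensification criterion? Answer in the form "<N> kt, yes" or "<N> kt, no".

V₁: ΔP = 37, V ≈ 6.44 × 37^0.616 ≈ 59.55 kt.
V₂: ΔP = 59, V ≈ 6.44 × 59^0.616 ≈ 79.38 kt.
ΔV over 36 h = 19.83 kt → 24 h equivalent = 19.83 × 24/36 ≈ 13.22 kt.
13 kt < 30 kt ⇒ not rapid intensification.

13 kt, no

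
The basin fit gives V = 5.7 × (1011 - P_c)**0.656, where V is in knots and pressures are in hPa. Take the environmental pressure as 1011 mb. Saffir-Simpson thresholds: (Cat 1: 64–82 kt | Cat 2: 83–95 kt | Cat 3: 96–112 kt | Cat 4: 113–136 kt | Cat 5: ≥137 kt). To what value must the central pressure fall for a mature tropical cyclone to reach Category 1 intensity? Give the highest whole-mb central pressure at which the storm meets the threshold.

971 mb

Category 1 begins at V = 64 kt.
Required ΔP = (64/5.7)^(1/0.656) = 11.228^1.524 ≈ 39.91 mb.
P_c ≤ 1011 − 39.91 = 971.09, so the highest integer P_c is 971 mb.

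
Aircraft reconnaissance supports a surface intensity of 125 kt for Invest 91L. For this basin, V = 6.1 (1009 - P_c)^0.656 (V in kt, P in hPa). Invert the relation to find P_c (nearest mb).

909 mb

ΔP = (V / 6.1)^(1/0.656) = (125/6.1)^1.524.
125/6.1 = 20.492; 20.492^1.524 ≈ 99.85 mb.
P_c = 1009 − 99.85 = 909.15 ≈ 909 mb.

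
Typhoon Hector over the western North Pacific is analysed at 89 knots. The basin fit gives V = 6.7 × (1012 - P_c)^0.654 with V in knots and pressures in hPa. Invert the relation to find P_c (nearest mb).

960 mb

ΔP = (V / 6.7)^(1/0.654) = (89/6.7)^1.529.
89/6.7 = 13.284; 13.284^1.529 ≈ 52.19 mb.
P_c = 1012 − 52.19 = 959.81 ≈ 960 mb.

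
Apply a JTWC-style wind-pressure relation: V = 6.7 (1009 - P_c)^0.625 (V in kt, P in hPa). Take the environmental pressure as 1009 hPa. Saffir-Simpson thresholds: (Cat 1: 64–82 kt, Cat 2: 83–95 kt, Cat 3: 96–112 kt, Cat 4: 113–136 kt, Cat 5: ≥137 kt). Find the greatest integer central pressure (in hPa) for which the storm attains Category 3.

Category 3 begins at V = 96 kt.
Required ΔP = (96/6.7)^(1/0.625) = 14.328^1.600 ≈ 70.78 hPa.
P_c ≤ 1009 − 70.78 = 938.22, so the highest integer P_c is 938 hPa.

938 hPa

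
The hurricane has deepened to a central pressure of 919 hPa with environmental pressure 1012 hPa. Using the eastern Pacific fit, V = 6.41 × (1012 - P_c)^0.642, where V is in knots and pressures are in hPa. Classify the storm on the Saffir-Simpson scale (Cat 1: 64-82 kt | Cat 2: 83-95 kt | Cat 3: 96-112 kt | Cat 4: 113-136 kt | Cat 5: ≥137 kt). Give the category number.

4

ΔP = 1012 − 919 = 93 hPa.
V ≈ 6.41 × 93^0.642 = 6.41 × 18.36 ≈ 118 kt.
118 kt falls in the Category 4 band.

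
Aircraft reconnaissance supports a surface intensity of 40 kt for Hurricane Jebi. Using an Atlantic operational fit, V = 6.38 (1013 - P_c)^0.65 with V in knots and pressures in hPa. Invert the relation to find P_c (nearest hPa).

996 hPa

ΔP = (V / 6.38)^(1/0.65) = (40/6.38)^1.538.
40/6.38 = 6.270; 6.270^1.538 ≈ 16.85 hPa.
P_c = 1013 − 16.85 = 996.15 ≈ 996 hPa.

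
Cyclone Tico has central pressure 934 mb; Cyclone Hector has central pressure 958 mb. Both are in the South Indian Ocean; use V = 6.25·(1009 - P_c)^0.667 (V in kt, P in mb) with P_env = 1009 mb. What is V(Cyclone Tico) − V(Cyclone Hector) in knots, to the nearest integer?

25 kt

Cyclone Tico: ΔP = 75; V ≈ 6.25 × 75^0.667 ≈ 111.31 kt.
Cyclone Hector: ΔP = 51; V ≈ 6.25 × 51^0.667 ≈ 86.07 kt.
Difference ≈ 111.31 − 86.07 = 25.24 → 25 kt.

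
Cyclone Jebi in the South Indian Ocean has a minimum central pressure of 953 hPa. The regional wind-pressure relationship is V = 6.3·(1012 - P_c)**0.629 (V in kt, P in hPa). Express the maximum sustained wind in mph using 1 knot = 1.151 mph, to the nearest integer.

94 mph

ΔP = 1012 − 953 = 59 hPa.
V ≈ 6.3 × 59^0.629 = 6.3 × 12.998 ≈ 81.885 kt.
81.885 × 1.151 ≈ 94.25 mph → 94 mph.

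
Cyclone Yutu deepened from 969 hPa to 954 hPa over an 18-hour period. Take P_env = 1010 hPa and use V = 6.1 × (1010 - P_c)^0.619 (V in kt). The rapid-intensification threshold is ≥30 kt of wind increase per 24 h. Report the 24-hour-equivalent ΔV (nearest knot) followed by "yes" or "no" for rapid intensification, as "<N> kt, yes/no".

V₁: ΔP = 41, V ≈ 6.1 × 41^0.619 ≈ 60.76 kt.
V₂: ΔP = 56, V ≈ 6.1 × 56^0.619 ≈ 73.70 kt.
ΔV over 18 h = 12.94 kt → 24 h equivalent = 12.94 × 24/18 ≈ 17.25 kt.
17 kt < 30 kt ⇒ not rapid intensification.

17 kt, no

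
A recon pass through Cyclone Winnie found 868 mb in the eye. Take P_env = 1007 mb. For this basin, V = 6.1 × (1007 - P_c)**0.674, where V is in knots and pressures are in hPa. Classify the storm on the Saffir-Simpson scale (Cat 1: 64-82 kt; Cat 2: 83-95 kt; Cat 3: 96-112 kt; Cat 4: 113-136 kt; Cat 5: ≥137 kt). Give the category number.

ΔP = 1007 − 868 = 139 mb.
V ≈ 6.1 × 139^0.674 = 6.1 × 27.82 ≈ 170 kt.
170 kt falls in the Category 5 band.

5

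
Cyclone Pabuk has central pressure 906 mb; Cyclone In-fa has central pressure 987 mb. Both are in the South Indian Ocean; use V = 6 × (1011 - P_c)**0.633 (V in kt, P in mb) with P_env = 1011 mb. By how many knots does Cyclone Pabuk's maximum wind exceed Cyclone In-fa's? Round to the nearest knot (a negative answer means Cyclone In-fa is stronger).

69 kt

Cyclone Pabuk: ΔP = 105; V ≈ 6 × 105^0.633 ≈ 114.17 kt.
Cyclone In-fa: ΔP = 24; V ≈ 6 × 24^0.633 ≈ 44.86 kt.
Difference ≈ 114.17 − 44.86 = 69.31 → 69 kt.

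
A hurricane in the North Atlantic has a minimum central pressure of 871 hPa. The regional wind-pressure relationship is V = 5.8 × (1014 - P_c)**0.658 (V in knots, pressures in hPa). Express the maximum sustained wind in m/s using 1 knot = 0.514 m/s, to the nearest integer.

78 m/s

ΔP = 1014 − 871 = 143 hPa.
V ≈ 5.8 × 143^0.658 = 5.8 × 26.195 ≈ 151.928 kt.
151.928 × 0.514 ≈ 78.09 m/s → 78 m/s.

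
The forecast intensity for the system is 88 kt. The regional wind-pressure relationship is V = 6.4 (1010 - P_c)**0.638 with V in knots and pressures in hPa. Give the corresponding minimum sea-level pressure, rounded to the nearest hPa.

ΔP = (V / 6.4)^(1/0.638) = (88/6.4)^1.567.
88/6.4 = 13.750; 13.750^1.567 ≈ 60.84 hPa.
P_c = 1010 − 60.84 = 949.16 ≈ 949 hPa.

949 hPa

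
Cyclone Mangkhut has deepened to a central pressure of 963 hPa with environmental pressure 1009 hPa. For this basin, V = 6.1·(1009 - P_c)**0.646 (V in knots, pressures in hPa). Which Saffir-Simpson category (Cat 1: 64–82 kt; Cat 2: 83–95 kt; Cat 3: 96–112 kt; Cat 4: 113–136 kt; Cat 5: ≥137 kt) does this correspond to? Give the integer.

1

ΔP = 1009 − 963 = 46 hPa.
V ≈ 6.1 × 46^0.646 = 6.1 × 11.86 ≈ 72 kt.
72 kt falls in the Category 1 band.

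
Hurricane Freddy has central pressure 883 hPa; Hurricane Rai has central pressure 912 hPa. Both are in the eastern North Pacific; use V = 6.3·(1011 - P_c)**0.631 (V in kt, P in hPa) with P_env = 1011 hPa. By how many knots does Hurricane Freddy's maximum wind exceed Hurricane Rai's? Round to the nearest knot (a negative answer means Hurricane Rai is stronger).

20 kt

Hurricane Freddy: ΔP = 128; V ≈ 6.3 × 128^0.631 ≈ 134.58 kt.
Hurricane Rai: ΔP = 99; V ≈ 6.3 × 99^0.631 ≈ 114.44 kt.
Difference ≈ 134.58 − 114.44 = 20.14 → 20 kt.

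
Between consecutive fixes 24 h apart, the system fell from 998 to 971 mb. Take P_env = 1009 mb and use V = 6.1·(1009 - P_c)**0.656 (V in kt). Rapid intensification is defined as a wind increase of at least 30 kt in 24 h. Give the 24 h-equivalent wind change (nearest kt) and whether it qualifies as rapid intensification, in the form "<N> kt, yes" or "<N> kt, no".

V₁: ΔP = 11, V ≈ 6.1 × 11^0.656 ≈ 29.41 kt.
V₂: ΔP = 38, V ≈ 6.1 × 38^0.656 ≈ 66.32 kt.
ΔV over 24 h = 36.91 kt → 24 h equivalent = 36.91 × 24/24 ≈ 36.91 kt.
37 kt ≥ 30 kt ⇒ rapid intensification.

37 kt, yes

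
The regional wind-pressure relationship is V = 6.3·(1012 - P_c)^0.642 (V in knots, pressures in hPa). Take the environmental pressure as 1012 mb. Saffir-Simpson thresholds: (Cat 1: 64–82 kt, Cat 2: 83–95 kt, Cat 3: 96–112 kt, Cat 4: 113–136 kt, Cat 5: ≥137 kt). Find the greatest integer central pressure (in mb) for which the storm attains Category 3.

Category 3 begins at V = 96 kt.
Required ΔP = (96/6.3)^(1/0.642) = 15.238^1.558 ≈ 69.59 mb.
P_c ≤ 1012 − 69.59 = 942.41, so the highest integer P_c is 942 mb.

942 mb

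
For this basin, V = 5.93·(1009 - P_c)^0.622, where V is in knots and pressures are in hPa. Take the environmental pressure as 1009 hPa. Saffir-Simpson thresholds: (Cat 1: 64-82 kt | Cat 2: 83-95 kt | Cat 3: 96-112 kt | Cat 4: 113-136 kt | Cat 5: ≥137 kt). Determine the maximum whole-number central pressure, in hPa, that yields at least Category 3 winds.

Category 3 begins at V = 96 kt.
Required ΔP = (96/5.93)^(1/0.622) = 16.189^1.608 ≈ 87.92 hPa.
P_c ≤ 1009 − 87.92 = 921.08, so the highest integer P_c is 921 hPa.

921 hPa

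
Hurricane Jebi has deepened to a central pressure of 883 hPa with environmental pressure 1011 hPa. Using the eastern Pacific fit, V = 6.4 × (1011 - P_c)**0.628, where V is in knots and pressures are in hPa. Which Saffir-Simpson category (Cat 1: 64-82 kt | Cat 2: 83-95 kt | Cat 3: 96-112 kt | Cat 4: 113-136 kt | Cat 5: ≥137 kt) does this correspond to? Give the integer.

ΔP = 1011 − 883 = 128 hPa.
V ≈ 6.4 × 128^0.628 = 6.4 × 21.05 ≈ 135 kt.
135 kt falls in the Category 4 band.

4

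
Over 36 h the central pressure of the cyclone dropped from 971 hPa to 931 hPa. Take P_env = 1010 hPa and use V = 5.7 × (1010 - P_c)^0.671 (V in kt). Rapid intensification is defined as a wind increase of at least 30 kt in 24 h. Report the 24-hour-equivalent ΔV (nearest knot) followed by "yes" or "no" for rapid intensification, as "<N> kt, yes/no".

V₁: ΔP = 39, V ≈ 5.7 × 39^0.671 ≈ 66.60 kt.
V₂: ΔP = 79, V ≈ 5.7 × 79^0.671 ≈ 106.95 kt.
ΔV over 36 h = 40.35 kt → 24 h equivalent = 40.35 × 24/36 ≈ 26.90 kt.
27 kt < 30 kt ⇒ not rapid intensification.

27 kt, no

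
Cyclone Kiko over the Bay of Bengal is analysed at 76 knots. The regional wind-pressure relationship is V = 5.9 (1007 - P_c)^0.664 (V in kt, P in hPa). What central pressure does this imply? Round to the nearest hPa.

ΔP = (V / 5.9)^(1/0.664) = (76/5.9)^1.506.
76/5.9 = 12.881; 12.881^1.506 ≈ 46.95 hPa.
P_c = 1007 − 46.95 = 960.05 ≈ 960 hPa.

960 hPa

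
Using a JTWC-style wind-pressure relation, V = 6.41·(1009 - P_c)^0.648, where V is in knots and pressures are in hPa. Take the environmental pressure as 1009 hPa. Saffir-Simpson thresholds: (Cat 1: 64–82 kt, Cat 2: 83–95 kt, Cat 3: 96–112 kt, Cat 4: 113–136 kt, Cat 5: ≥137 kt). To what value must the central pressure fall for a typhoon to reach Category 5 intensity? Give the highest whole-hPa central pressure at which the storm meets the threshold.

Category 5 begins at V = 137 kt.
Required ΔP = (137/6.41)^(1/0.648) = 21.373^1.543 ≈ 112.79 hPa.
P_c ≤ 1009 − 112.79 = 896.21, so the highest integer P_c is 896 hPa.

896 hPa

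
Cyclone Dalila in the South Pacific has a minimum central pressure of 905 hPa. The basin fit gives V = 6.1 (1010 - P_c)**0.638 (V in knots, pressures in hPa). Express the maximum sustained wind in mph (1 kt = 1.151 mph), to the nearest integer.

ΔP = 1010 − 905 = 105 hPa.
V ≈ 6.1 × 105^0.638 = 6.1 × 19.477 ≈ 118.809 kt.
118.809 × 1.151 ≈ 136.75 mph → 137 mph.

137 mph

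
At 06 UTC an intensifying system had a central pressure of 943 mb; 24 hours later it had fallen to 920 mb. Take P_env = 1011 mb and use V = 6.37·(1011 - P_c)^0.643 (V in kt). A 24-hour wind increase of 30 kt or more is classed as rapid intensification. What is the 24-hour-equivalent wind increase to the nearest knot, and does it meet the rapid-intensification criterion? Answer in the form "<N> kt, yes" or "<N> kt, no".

20 kt, no

V₁: ΔP = 68, V ≈ 6.37 × 68^0.643 ≈ 96.04 kt.
V₂: ΔP = 91, V ≈ 6.37 × 91^0.643 ≈ 115.83 kt.
ΔV over 24 h = 19.79 kt → 24 h equivalent = 19.79 × 24/24 ≈ 19.79 kt.
20 kt < 30 kt ⇒ not rapid intensification.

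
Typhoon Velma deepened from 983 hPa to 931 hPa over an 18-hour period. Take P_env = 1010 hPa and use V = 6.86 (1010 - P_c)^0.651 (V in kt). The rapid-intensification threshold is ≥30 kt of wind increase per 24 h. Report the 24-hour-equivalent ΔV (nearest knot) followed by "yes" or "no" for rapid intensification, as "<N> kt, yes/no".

V₁: ΔP = 27, V ≈ 6.86 × 27^0.651 ≈ 58.63 kt.
V₂: ΔP = 79, V ≈ 6.86 × 79^0.651 ≈ 117.94 kt.
ΔV over 18 h = 59.31 kt → 24 h equivalent = 59.31 × 24/18 ≈ 79.08 kt.
79 kt ≥ 30 kt ⇒ rapid intensification.

79 kt, yes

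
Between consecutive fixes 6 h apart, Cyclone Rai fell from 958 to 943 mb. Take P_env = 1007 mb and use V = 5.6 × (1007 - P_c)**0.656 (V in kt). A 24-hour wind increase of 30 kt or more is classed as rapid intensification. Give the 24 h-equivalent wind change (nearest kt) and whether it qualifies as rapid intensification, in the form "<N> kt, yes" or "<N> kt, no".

V₁: ΔP = 49, V ≈ 5.6 × 49^0.656 ≈ 71.94 kt.
V₂: ΔP = 64, V ≈ 5.6 × 64^0.656 ≈ 85.71 kt.
ΔV over 6 h = 13.77 kt → 24 h equivalent = 13.77 × 24/6 ≈ 55.08 kt.
55 kt ≥ 30 kt ⇒ rapid intensification.

55 kt, yes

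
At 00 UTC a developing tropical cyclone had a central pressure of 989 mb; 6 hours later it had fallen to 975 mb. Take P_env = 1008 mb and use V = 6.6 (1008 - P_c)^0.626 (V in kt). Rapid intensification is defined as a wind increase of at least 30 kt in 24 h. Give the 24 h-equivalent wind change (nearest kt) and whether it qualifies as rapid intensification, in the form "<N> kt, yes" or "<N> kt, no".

V₁: ΔP = 19, V ≈ 6.6 × 19^0.626 ≈ 41.69 kt.
V₂: ΔP = 33, V ≈ 6.6 × 33^0.626 ≈ 58.90 kt.
ΔV over 6 h = 17.21 kt → 24 h equivalent = 17.21 × 24/6 ≈ 68.84 kt.
69 kt ≥ 30 kt ⇒ rapid intensification.

69 kt, yes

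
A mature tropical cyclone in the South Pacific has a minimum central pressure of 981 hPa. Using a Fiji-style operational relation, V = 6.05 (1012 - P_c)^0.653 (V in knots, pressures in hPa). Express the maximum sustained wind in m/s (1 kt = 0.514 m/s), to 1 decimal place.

29.3 m/s

ΔP = 1012 − 981 = 31 hPa.
V ≈ 6.05 × 31^0.653 = 6.05 × 9.416 ≈ 56.966 kt.
56.966 × 0.514 ≈ 29.28 m/s → 29.3 m/s.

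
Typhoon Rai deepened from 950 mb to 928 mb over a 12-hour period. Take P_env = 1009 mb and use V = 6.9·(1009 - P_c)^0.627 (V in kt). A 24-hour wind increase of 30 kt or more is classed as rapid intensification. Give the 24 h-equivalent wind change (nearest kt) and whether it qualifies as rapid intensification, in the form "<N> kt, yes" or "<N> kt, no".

39 kt, yes

V₁: ΔP = 59, V ≈ 6.9 × 59^0.627 ≈ 88.96 kt.
V₂: ΔP = 81, V ≈ 6.9 × 81^0.627 ≈ 108.51 kt.
ΔV over 12 h = 19.55 kt → 24 h equivalent = 19.55 × 24/12 ≈ 39.10 kt.
39 kt ≥ 30 kt ⇒ rapid intensification.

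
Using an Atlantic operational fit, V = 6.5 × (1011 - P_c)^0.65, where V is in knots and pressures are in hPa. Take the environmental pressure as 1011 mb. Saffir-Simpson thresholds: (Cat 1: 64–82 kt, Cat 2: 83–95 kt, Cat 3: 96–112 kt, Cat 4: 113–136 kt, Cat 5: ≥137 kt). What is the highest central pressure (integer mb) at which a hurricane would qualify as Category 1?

977 mb

Category 1 begins at V = 64 kt.
Required ΔP = (64/6.5)^(1/0.65) = 9.846^1.538 ≈ 33.74 mb.
P_c ≤ 1011 − 33.74 = 977.26, so the highest integer P_c is 977 mb.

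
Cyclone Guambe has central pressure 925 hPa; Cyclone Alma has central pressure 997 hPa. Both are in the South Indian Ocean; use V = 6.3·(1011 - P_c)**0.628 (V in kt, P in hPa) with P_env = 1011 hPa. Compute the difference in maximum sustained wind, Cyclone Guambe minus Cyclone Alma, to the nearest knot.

Cyclone Guambe: ΔP = 86; V ≈ 6.3 × 86^0.628 ≈ 103.33 kt.
Cyclone Alma: ΔP = 14; V ≈ 6.3 × 14^0.628 ≈ 33.05 kt.
Difference ≈ 103.33 − 33.05 = 70.28 → 70 kt.

70 kt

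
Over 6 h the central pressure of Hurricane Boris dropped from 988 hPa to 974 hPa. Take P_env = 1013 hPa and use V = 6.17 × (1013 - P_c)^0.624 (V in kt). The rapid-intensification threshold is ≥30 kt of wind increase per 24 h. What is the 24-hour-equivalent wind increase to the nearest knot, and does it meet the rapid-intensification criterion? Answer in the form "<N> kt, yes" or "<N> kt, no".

V₁: ΔP = 25, V ≈ 6.17 × 25^0.624 ≈ 45.98 kt.
V₂: ΔP = 39, V ≈ 6.17 × 39^0.624 ≈ 60.69 kt.
ΔV over 6 h = 14.71 kt → 24 h equivalent = 14.71 × 24/6 ≈ 58.84 kt.
59 kt ≥ 30 kt ⇒ rapid intensification.

59 kt, yes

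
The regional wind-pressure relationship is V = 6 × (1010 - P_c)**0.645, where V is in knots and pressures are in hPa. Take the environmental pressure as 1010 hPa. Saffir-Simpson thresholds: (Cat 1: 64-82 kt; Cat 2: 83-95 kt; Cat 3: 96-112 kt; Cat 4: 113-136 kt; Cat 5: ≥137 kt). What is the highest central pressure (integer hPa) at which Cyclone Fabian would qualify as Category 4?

915 hPa

Category 4 begins at V = 113 kt.
Required ΔP = (113/6)^(1/0.645) = 18.833^1.550 ≈ 94.76 hPa.
P_c ≤ 1010 − 94.76 = 915.24, so the highest integer P_c is 915 hPa.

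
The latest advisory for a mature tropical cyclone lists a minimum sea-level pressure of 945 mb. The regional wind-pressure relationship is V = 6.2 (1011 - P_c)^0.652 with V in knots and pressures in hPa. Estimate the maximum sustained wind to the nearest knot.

ΔP = 1011 − 945 = 66 mb.
66^0.652 ≈ 15.358.
V ≈ 6.2 × 15.358 ≈ 95.2 kt.

95 kt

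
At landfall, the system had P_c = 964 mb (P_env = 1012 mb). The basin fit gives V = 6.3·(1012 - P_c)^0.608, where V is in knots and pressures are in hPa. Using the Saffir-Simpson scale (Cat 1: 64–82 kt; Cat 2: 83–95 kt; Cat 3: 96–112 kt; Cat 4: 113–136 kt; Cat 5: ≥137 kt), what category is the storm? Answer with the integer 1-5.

1

ΔP = 1012 − 964 = 48 mb.
V ≈ 6.3 × 48^0.608 = 6.3 × 10.52 ≈ 66 kt.
66 kt falls in the Category 1 band.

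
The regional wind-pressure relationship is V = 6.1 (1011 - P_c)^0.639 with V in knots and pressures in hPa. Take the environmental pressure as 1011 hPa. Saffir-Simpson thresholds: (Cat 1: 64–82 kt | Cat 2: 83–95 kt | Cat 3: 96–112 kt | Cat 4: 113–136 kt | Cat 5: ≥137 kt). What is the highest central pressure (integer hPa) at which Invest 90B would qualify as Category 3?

936 hPa

Category 3 begins at V = 96 kt.
Required ΔP = (96/6.1)^(1/0.639) = 15.738^1.565 ≈ 74.67 hPa.
P_c ≤ 1011 − 74.67 = 936.33, so the highest integer P_c is 936 hPa.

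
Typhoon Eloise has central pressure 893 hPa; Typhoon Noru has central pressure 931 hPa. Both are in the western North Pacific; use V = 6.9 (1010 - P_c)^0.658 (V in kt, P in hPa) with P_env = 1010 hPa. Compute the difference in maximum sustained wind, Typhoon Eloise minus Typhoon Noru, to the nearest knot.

36 kt

Typhoon Eloise: ΔP = 117; V ≈ 6.9 × 117^0.658 ≈ 158.39 kt.
Typhoon Noru: ΔP = 79; V ≈ 6.9 × 79^0.658 ≈ 122.32 kt.
Difference ≈ 158.39 − 122.32 = 36.07 → 36 kt.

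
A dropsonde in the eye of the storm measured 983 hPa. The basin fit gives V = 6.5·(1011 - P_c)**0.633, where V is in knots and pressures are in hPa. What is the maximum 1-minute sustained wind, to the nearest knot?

ΔP = 1011 − 983 = 28 hPa.
28^0.633 ≈ 8.242.
V ≈ 6.5 × 8.242 ≈ 53.6 kt.

54 kt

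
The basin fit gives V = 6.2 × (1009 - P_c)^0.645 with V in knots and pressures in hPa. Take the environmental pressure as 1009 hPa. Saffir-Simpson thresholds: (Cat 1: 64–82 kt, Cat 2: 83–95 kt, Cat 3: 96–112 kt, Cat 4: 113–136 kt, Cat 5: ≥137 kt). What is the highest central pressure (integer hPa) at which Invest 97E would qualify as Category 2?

Category 2 begins at V = 83 kt.
Required ΔP = (83/6.2)^(1/0.645) = 13.387^1.550 ≈ 55.82 hPa.
P_c ≤ 1009 − 55.82 = 953.18, so the highest integer P_c is 953 hPa.

953 hPa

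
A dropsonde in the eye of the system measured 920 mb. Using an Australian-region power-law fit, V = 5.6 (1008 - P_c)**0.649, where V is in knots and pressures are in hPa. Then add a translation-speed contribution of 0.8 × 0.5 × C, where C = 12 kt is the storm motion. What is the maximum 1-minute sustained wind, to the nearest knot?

107 kt

ΔP = 1008 − 920 = 88 mb.
88^0.649 ≈ 18.280.
V ≈ 5.6 × 18.280 ≈ 102.4 kt.
Translation term: 0.8 × 0.5 × 12 = 4.8 kt.
Corrected V ≈ 107.2 kt → 107 kt.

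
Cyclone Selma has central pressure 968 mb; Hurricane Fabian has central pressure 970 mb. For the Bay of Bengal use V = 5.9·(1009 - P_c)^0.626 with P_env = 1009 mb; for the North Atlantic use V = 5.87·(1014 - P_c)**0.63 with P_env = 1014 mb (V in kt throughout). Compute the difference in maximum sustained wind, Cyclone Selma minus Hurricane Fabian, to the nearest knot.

-3 kt

Cyclone Selma: ΔP = 41; V ≈ 5.9 × 41^0.626 ≈ 60.32 kt.
Hurricane Fabian: ΔP = 44; V ≈ 5.87 × 44^0.63 ≈ 63.68 kt.
Difference ≈ 60.32 − 63.68 = -3.36 → -3 kt.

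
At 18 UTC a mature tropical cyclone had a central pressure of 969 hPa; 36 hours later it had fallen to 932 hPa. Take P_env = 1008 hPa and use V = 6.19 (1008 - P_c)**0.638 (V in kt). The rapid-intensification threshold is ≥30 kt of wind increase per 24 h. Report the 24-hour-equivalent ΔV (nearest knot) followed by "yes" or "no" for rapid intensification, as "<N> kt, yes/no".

23 kt, no

V₁: ΔP = 39, V ≈ 6.19 × 39^0.638 ≈ 64.09 kt.
V₂: ΔP = 76, V ≈ 6.19 × 76^0.638 ≈ 98.10 kt.
ΔV over 36 h = 34.01 kt → 24 h equivalent = 34.01 × 24/36 ≈ 22.67 kt.
23 kt < 30 kt ⇒ not rapid intensification.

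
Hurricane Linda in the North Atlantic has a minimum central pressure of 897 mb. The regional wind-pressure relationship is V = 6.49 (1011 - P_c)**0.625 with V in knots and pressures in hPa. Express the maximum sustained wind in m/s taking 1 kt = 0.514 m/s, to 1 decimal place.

64.4 m/s

ΔP = 1011 − 897 = 114 mb.
V ≈ 6.49 × 114^0.625 = 6.49 × 19.300 ≈ 125.259 kt.
125.259 × 0.514 ≈ 64.38 m/s → 64.4 m/s.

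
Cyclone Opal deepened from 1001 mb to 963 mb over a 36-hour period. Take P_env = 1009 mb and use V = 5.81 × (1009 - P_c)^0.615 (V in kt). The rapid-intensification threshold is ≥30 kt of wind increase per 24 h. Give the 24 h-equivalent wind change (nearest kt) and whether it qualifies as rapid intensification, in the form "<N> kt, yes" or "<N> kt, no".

27 kt, no

V₁: ΔP = 8, V ≈ 5.81 × 8^0.615 ≈ 20.87 kt.
V₂: ΔP = 46, V ≈ 5.81 × 46^0.615 ≈ 61.20 kt.
ΔV over 36 h = 40.33 kt → 24 h equivalent = 40.33 × 24/36 ≈ 26.89 kt.
27 kt < 30 kt ⇒ not rapid intensification.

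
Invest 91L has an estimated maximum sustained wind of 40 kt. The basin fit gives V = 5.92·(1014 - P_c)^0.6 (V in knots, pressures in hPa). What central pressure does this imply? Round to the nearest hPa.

990 hPa

ΔP = (V / 5.92)^(1/0.6) = (40/5.92)^1.667.
40/5.92 = 6.757; 6.757^1.667 ≈ 24.15 hPa.
P_c = 1014 − 24.15 = 989.85 ≈ 990 hPa.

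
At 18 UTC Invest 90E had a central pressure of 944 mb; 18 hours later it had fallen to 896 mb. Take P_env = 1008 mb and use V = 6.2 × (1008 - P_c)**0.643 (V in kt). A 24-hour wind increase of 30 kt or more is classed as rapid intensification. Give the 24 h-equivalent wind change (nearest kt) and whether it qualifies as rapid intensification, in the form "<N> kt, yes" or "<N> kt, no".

52 kt, yes

V₁: ΔP = 64, V ≈ 6.2 × 64^0.643 ≈ 89.90 kt.
V₂: ΔP = 112, V ≈ 6.2 × 112^0.643 ≈ 128.84 kt.
ΔV over 18 h = 38.94 kt → 24 h equivalent = 38.94 × 24/18 ≈ 51.92 kt.
52 kt ≥ 30 kt ⇒ rapid intensification.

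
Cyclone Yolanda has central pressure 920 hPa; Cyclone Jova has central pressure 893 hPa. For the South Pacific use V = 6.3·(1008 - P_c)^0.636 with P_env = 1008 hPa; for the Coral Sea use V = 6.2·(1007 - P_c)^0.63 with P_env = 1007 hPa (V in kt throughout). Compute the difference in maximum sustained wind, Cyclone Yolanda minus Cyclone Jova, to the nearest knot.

-14 kt

Cyclone Yolanda: ΔP = 88; V ≈ 6.3 × 88^0.636 ≈ 108.65 kt.
Cyclone Jova: ΔP = 114; V ≈ 6.2 × 114^0.63 ≈ 122.53 kt.
Difference ≈ 108.65 − 122.53 = -13.88 → -14 kt.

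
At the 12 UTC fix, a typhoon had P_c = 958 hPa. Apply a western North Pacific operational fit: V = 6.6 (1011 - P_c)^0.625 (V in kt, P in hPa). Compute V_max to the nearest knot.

79 kt

ΔP = 1011 − 958 = 53 hPa.
53^0.625 ≈ 11.958.
V ≈ 6.6 × 11.958 ≈ 78.9 kt.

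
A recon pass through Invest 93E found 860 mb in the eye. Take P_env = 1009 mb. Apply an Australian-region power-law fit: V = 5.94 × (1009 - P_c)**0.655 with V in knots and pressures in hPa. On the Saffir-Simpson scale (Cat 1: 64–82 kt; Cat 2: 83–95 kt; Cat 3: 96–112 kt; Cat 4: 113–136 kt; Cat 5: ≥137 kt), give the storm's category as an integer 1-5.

5

ΔP = 1009 − 860 = 149 mb.
V ≈ 5.94 × 149^0.655 = 5.94 × 26.51 ≈ 157 kt.
157 kt falls in the Category 5 band.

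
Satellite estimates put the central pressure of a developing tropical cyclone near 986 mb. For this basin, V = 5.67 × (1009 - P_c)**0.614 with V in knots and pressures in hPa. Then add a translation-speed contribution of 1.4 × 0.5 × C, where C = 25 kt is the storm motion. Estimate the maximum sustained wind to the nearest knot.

ΔP = 1009 − 986 = 23 mb.
23^0.614 ≈ 6.856.
V ≈ 5.67 × 6.856 ≈ 38.9 kt.
Translation term: 1.4 × 0.5 × 25 = 17.5 kt.
Corrected V ≈ 56.4 kt → 56 kt.

56 kt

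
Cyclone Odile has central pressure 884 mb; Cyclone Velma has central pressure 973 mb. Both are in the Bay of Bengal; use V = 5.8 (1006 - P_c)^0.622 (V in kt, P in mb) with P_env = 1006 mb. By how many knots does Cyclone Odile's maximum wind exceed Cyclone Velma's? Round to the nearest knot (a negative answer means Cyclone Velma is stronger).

64 kt

Cyclone Odile: ΔP = 122; V ≈ 5.8 × 122^0.622 ≈ 115.12 kt.
Cyclone Velma: ΔP = 33; V ≈ 5.8 × 33^0.622 ≈ 51.04 kt.
Difference ≈ 115.12 − 51.04 = 64.08 → 64 kt.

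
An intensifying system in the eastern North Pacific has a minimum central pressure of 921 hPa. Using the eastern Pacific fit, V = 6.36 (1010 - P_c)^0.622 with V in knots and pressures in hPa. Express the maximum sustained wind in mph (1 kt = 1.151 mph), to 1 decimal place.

ΔP = 1010 − 921 = 89 hPa.
V ≈ 6.36 × 89^0.622 = 6.36 × 16.313 ≈ 103.748 kt.
103.748 × 1.151 ≈ 119.41 mph → 119.4 mph.

119.4 mph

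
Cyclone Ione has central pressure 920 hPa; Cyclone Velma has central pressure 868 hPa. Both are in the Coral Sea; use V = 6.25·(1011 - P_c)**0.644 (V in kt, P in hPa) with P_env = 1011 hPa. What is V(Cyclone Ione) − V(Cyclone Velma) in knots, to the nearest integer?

Cyclone Ione: ΔP = 91; V ≈ 6.25 × 91^0.644 ≈ 114.16 kt.
Cyclone Velma: ΔP = 143; V ≈ 6.25 × 143^0.644 ≈ 152.73 kt.
Difference ≈ 114.16 − 152.73 = -38.57 → -39 kt.

-39 kt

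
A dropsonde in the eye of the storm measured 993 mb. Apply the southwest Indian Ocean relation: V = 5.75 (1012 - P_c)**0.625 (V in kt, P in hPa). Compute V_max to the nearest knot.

ΔP = 1012 − 993 = 19 mb.
19^0.625 ≈ 6.298.
V ≈ 5.75 × 6.298 ≈ 36.2 kt.

36 kt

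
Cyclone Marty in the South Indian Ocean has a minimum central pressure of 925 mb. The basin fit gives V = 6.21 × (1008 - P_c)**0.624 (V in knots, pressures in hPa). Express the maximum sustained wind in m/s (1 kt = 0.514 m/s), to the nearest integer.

ΔP = 1008 − 925 = 83 mb.
V ≈ 6.21 × 83^0.624 = 6.21 × 15.758 ≈ 97.858 kt.
97.858 × 0.514 ≈ 50.30 m/s → 50 m/s.

50 m/s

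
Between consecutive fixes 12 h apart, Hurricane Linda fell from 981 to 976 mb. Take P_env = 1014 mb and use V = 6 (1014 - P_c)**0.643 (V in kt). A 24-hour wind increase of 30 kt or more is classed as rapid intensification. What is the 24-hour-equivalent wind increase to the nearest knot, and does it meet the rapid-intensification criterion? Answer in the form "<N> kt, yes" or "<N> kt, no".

V₁: ΔP = 33, V ≈ 6 × 33^0.643 ≈ 56.83 kt.
V₂: ΔP = 38, V ≈ 6 × 38^0.643 ≈ 62.22 kt.
ΔV over 12 h = 5.39 kt → 24 h equivalent = 5.39 × 24/12 ≈ 10.78 kt.
11 kt < 30 kt ⇒ not rapid intensification.

11 kt, no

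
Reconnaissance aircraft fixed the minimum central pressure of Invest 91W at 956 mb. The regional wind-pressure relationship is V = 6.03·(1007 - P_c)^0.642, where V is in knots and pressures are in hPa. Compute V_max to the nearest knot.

ΔP = 1007 − 956 = 51 mb.
51^0.642 ≈ 12.481.
V ≈ 6.03 × 12.481 ≈ 75.3 kt.

75 kt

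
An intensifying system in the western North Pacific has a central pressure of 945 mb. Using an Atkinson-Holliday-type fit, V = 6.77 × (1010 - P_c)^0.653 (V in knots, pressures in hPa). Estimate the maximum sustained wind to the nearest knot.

103 kt

ΔP = 1010 − 945 = 65 mb.
65^0.653 ≈ 15.270.
V ≈ 6.77 × 15.270 ≈ 103.4 kt.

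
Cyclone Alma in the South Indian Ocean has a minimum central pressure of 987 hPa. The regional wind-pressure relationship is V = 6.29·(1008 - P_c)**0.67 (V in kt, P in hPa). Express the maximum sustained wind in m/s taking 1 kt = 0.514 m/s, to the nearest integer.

ΔP = 1008 − 987 = 21 hPa.
V ≈ 6.29 × 21^0.67 = 6.29 × 7.689 ≈ 48.366 kt.
48.366 × 0.514 ≈ 24.86 m/s → 25 m/s.

25 m/s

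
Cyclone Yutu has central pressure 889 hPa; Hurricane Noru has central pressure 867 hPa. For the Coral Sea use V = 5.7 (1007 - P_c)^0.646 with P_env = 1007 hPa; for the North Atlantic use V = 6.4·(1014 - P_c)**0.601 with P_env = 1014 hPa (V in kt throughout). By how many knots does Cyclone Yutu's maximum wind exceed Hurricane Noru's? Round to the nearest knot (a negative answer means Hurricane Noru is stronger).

Cyclone Yutu: ΔP = 118; V ≈ 5.7 × 118^0.646 ≈ 124.25 kt.
Hurricane Noru: ΔP = 147; V ≈ 6.4 × 147^0.601 ≈ 128.45 kt.
Difference ≈ 124.25 − 128.45 = -4.20 → -4 kt.

-4 kt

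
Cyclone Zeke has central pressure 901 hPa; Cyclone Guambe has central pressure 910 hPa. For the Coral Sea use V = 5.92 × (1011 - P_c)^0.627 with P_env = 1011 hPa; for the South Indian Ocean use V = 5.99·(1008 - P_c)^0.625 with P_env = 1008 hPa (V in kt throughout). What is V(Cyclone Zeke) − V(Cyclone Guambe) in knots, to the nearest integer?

8 kt

Cyclone Zeke: ΔP = 110; V ≈ 5.92 × 110^0.627 ≈ 112.79 kt.
Cyclone Guambe: ΔP = 98; V ≈ 5.99 × 98^0.625 ≈ 105.18 kt.
Difference ≈ 112.79 − 105.18 = 7.61 → 8 kt.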